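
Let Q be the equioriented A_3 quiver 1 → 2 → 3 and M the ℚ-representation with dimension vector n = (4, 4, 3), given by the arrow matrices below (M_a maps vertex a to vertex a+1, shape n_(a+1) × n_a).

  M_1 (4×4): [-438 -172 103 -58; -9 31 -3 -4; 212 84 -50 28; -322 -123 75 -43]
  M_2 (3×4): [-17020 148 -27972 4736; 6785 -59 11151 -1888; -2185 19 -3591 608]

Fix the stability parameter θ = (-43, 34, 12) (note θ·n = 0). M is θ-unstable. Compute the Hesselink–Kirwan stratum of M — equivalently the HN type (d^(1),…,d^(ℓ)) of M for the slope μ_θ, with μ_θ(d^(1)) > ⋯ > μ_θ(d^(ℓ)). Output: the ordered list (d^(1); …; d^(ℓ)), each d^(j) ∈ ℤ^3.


Barcode: M ≅ I[1,2]^3, I[1,3], I[3,3]^2. HN layers by μ_θ (4 steps, strictly decreasing):
  μ^(1)=34; μ^(2)=23; μ^(3)=12; μ^(4)=-43

((0, 3, 0); (0, 1, 1); (0, 0, 2); (4, 0, 0))


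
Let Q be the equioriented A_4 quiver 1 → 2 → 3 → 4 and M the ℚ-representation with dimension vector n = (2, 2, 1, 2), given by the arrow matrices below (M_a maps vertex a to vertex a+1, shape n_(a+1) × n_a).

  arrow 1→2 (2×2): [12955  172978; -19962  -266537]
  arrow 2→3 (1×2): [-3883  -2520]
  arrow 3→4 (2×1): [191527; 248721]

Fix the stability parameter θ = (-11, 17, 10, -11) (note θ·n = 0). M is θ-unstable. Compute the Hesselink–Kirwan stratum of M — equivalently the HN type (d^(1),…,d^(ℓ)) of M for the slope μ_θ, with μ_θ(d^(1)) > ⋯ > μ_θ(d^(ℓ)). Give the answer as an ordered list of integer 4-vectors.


Interval decomposition of M: I[1,2], I[1,4], I[4,4].
HN type (ℓ=3): μ^(1)=17; μ^(2)=16/3; μ^(3)=-11

((0, 1, 0, 0); (0, 1, 1, 1); (2, 0, 0, 1))


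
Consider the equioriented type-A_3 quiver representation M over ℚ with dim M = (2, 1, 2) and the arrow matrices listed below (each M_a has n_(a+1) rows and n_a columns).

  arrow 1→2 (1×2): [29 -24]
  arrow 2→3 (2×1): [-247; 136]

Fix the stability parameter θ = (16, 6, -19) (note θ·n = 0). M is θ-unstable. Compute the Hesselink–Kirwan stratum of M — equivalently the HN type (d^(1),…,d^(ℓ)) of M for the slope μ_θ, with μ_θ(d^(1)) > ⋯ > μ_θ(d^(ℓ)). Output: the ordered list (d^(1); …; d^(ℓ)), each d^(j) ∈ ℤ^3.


Interval decomposition of M: I[1,1], I[1,3], I[3,3].
HN type (ℓ=3): μ^(1)=16; μ^(2)=1; μ^(3)=-19

((1, 0, 0); (1, 1, 1); (0, 0, 1))


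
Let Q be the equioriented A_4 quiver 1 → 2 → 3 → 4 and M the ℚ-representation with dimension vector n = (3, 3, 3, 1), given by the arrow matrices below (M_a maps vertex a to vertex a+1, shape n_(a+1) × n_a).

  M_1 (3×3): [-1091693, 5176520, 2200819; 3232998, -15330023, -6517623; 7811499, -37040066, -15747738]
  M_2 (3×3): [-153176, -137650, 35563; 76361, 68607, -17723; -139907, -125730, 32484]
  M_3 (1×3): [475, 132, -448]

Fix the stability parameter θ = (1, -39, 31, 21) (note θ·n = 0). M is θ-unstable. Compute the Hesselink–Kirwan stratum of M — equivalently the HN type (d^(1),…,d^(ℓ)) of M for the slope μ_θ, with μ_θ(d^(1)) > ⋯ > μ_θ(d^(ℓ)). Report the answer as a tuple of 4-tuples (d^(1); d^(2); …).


Via rank(M_{q-1}∘⋯∘M_p): M ≅ I[1,3]^2, I[1,4].
μ_θ-semistable layers: μ^(1)=31; μ^(2)=26; μ^(3)=-19

((0, 0, 2, 0); (0, 0, 1, 1); (3, 3, 0, 0))


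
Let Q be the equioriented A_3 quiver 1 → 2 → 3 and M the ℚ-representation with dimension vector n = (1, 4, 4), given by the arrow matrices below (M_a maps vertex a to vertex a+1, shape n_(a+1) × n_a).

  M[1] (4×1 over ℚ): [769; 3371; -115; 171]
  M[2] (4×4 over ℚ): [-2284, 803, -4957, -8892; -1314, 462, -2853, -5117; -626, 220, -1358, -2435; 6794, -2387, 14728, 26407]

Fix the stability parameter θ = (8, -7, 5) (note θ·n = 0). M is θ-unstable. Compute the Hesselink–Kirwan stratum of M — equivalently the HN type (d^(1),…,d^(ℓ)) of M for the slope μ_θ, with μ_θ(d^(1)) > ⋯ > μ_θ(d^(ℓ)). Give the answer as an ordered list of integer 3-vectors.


Interval decomposition of M: I[1,3], I[2,2], I[2,3]^2, I[3,3].
HN type (ℓ=3): μ^(1)=5; μ^(2)=1/2; μ^(3)=-7

((0, 0, 4); (1, 1, 0); (0, 3, 0))


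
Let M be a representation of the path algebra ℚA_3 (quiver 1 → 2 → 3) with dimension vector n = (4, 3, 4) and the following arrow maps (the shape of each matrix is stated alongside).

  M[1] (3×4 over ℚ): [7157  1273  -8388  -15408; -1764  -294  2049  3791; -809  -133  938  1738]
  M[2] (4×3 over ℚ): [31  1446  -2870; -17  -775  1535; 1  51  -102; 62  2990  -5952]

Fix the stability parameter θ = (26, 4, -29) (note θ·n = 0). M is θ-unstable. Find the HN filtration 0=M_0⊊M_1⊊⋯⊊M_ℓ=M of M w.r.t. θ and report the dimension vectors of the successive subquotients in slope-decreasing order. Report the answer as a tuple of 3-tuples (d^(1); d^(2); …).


Via rank(M_{q-1}∘⋯∘M_p): M ≅ I[1,1], I[1,3]^3, I[3,3].
μ_θ-semistable layers: μ^(1)=26; μ^(2)=1/3; μ^(3)=-29

((1, 0, 0); (3, 3, 3); (0, 0, 1))


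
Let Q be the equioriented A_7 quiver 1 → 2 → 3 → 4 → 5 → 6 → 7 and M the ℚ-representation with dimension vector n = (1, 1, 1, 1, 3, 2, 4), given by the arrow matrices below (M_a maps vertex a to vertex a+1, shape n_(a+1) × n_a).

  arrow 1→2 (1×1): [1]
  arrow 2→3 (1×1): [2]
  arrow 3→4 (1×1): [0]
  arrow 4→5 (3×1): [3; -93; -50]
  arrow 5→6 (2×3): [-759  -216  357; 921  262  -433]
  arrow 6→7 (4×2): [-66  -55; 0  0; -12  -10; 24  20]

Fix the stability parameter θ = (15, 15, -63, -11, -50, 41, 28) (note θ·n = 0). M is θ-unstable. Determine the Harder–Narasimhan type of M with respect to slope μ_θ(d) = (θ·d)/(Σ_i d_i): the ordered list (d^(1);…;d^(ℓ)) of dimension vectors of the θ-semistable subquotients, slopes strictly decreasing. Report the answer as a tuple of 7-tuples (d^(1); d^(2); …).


Barcode: M ≅ I[1,3], I[4,7], I[5,5], I[5,6], I[7,7]^3. HN layers by μ_θ (6 steps, strictly decreasing):
  μ^(1)=41; μ^(2)=69/2; μ^(3)=28; μ^(4)=-11; μ^(5)=-61/2; μ^(6)=-50

((0, 0, 0, 0, 0, 1, 0); (0, 0, 0, 0, 0, 1, 1); (0, 0, 0, 0, 0, 0, 3); (1, 1, 1, 0, 0, 0, 0); (0, 0, 0, 1, 1, 0, 0); (0, 0, 0, 0, 2, 0, 0))


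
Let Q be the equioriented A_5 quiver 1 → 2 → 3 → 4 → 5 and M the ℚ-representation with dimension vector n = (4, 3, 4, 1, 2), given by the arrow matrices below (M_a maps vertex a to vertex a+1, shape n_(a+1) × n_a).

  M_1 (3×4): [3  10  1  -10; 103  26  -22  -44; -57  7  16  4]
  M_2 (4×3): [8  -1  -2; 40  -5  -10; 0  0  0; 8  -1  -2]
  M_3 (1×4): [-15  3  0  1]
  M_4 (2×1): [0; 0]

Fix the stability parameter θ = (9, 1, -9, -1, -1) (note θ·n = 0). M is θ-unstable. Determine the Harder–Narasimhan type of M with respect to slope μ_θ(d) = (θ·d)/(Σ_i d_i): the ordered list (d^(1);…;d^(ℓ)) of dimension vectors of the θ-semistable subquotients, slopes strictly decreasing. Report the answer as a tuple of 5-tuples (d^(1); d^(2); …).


Interval decomposition of M: I[1,1], I[1,2]^2, I[1,4], I[3,3]^3, I[5,5]^2.
HN type (ℓ=5): μ^(1)=9; μ^(2)=5; μ^(3)=0; μ^(4)=-1; μ^(5)=-9

((1, 0, 0, 0, 0); (2, 2, 0, 0, 0); (1, 1, 1, 1, 0); (0, 0, 0, 0, 2); (0, 0, 3, 0, 0))


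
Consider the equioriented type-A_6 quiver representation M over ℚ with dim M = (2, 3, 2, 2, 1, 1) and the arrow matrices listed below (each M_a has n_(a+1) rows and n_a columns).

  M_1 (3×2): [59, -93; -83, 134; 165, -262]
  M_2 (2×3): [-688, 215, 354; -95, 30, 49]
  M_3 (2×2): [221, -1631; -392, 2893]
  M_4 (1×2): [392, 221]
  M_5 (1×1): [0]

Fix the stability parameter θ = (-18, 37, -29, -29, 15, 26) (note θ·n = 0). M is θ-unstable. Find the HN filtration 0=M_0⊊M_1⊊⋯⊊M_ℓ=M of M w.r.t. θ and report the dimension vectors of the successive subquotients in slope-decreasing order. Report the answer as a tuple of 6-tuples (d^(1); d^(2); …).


Interval decomposition of M: I[1,4], I[1,5], I[2,2], I[6,6].
HN type (ℓ=5): μ^(1)=37; μ^(2)=26; μ^(3)=15; μ^(4)=-7; μ^(5)=-18

((0, 1, 0, 0, 0, 0); (0, 0, 0, 0, 0, 1); (0, 0, 0, 0, 1, 0); (0, 2, 2, 2, 0, 0); (2, 0, 0, 0, 0, 0))


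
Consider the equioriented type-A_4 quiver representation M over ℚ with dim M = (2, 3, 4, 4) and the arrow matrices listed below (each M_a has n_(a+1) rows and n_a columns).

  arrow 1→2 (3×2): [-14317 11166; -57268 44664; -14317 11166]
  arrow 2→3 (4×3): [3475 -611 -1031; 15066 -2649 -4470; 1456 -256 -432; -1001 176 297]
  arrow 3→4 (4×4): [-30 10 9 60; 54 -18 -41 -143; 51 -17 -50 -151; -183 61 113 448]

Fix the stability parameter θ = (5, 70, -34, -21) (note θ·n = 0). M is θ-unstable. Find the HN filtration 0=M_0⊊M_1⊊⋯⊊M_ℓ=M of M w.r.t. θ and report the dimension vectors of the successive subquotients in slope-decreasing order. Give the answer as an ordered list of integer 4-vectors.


Via rank(M_{q-1}∘⋯∘M_p): M ≅ I[1,1], I[1,2], I[2,3], I[2,4], I[3,4]^2, I[4,4].
μ_θ-semistable layers: μ^(1)=70; μ^(2)=18; μ^(3)=5; μ^(4)=-21; μ^(5)=-34

((0, 1, 0, 0); (0, 1, 1, 0); (2, 1, 1, 1); (0, 0, 0, 3); (0, 0, 2, 0))


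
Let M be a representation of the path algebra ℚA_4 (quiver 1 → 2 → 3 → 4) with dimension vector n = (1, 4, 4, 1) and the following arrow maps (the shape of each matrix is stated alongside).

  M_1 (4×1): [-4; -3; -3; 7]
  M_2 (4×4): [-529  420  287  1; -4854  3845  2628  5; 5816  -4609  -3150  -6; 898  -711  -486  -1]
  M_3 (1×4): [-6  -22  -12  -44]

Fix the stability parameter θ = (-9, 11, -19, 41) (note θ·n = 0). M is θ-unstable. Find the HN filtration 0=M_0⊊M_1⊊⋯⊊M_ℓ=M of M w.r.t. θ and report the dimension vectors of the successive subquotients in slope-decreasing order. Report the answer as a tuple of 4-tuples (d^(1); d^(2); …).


Via rank(M_{q-1}∘⋯∘M_p): M ≅ I[1,4], I[2,3]^3.
μ_θ-semistable layers: μ^(1)=41; μ^(2)=-4; μ^(3)=-9

((0, 0, 0, 1); (0, 4, 4, 0); (1, 0, 0, 0))


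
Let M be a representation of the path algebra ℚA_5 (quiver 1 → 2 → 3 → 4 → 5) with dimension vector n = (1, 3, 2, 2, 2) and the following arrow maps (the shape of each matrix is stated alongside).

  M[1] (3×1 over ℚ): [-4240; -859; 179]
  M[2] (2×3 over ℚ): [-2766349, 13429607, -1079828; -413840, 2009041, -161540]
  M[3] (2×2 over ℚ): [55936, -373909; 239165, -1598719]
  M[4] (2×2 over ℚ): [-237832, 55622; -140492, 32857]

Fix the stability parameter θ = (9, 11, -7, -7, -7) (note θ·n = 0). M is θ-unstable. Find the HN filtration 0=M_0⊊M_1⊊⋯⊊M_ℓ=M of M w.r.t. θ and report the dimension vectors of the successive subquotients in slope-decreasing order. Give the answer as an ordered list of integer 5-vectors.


Via rank(M_{q-1}∘⋯∘M_p): M ≅ I[1,4], I[2,2], I[2,5], I[5,5].
μ_θ-semistable layers: μ^(1)=11; μ^(2)=3/2; μ^(3)=-5/2; μ^(4)=-7

((0, 1, 0, 0, 0); (1, 1, 1, 1, 0); (0, 1, 1, 1, 1); (0, 0, 0, 0, 1))


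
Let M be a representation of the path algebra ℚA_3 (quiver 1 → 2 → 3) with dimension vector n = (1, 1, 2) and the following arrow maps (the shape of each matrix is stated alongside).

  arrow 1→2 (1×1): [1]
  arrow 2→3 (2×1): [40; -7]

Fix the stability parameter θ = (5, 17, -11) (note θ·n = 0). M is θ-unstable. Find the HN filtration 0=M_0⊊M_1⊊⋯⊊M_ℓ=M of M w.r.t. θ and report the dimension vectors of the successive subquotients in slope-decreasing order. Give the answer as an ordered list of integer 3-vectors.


Via rank(M_{q-1}∘⋯∘M_p): M ≅ I[1,3], I[3,3].
μ_θ-semistable layers: μ^(1)=11/3; μ^(2)=-11

((1, 1, 1); (0, 0, 1))


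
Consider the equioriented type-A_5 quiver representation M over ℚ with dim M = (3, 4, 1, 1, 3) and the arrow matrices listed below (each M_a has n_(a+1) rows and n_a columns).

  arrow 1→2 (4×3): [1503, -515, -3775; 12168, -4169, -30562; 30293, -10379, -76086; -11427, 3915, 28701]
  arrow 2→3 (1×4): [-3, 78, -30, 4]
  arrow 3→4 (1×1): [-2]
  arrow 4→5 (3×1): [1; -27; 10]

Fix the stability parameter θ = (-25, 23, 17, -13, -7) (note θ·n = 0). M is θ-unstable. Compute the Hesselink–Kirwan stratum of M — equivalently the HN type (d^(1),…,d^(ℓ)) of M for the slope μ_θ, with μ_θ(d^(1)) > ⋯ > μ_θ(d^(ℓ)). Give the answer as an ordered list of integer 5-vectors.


Interval decomposition of M: I[1,2]^2, I[1,5], I[2,2], I[5,5]^2.
HN type (ℓ=4): μ^(1)=23; μ^(2)=5; μ^(3)=-7; μ^(4)=-25

((0, 3, 0, 0, 0); (0, 1, 1, 1, 1); (0, 0, 0, 0, 2); (3, 0, 0, 0, 0))


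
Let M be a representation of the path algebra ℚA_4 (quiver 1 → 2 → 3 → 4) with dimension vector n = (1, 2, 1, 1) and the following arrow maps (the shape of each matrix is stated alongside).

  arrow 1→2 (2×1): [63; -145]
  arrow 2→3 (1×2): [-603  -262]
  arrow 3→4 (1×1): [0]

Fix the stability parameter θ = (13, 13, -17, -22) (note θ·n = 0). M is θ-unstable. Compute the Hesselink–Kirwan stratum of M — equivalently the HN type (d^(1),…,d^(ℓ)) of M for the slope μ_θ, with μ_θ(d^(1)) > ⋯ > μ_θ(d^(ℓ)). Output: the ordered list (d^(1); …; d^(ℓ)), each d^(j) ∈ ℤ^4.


Barcode: M ≅ I[1,3], I[2,2], I[4,4]. HN layers by μ_θ (3 steps, strictly decreasing):
  μ^(1)=13; μ^(2)=3; μ^(3)=-22

((0, 1, 0, 0); (1, 1, 1, 0); (0, 0, 0, 1))


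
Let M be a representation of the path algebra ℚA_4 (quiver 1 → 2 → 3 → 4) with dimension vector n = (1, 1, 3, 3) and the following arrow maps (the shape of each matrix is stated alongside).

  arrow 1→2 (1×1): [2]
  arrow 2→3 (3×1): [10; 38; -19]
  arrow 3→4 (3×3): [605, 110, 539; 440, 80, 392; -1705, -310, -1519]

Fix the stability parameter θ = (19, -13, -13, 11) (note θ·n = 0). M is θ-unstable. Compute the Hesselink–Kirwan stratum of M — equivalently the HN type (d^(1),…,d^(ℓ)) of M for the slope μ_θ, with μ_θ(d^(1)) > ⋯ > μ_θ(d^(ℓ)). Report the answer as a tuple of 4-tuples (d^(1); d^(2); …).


Interval decomposition of M: I[1,4], I[3,3]^2, I[4,4]^2.
HN type (ℓ=3): μ^(1)=11; μ^(2)=-7/3; μ^(3)=-13

((0, 0, 0, 3); (1, 1, 1, 0); (0, 0, 2, 0))


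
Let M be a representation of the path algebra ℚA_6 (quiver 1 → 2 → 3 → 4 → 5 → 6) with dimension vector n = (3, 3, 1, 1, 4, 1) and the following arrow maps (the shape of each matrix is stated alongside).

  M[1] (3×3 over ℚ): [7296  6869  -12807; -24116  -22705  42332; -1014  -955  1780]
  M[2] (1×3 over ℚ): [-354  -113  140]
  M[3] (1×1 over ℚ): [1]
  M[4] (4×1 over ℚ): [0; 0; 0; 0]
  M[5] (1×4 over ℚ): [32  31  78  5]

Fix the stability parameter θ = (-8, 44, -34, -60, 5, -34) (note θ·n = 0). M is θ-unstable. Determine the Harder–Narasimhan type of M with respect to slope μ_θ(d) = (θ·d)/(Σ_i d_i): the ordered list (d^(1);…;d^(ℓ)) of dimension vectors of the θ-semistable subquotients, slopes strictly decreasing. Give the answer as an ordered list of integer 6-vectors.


Interval decomposition of M: I[1,2]^2, I[1,4], I[5,5]^3, I[5,6].
HN type (ℓ=4): μ^(1)=44; μ^(2)=5; μ^(3)=-8; μ^(4)=-29/2

((0, 2, 0, 0, 0, 0); (0, 0, 0, 0, 3, 0); (2, 0, 0, 0, 0, 0); (1, 1, 1, 1, 1, 1))


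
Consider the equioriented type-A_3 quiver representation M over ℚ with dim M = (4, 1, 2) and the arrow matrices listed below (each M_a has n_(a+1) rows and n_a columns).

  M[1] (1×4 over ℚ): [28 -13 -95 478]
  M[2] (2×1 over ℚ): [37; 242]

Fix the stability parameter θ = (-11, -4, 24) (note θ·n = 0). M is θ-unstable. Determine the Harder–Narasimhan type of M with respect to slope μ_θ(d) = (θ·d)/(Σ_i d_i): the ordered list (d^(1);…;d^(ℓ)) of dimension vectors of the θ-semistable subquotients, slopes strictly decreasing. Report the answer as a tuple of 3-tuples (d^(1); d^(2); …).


Interval decomposition of M: I[1,1]^3, I[1,3], I[3,3].
HN type (ℓ=3): μ^(1)=24; μ^(2)=-4; μ^(3)=-11

((0, 0, 2); (0, 1, 0); (4, 0, 0))


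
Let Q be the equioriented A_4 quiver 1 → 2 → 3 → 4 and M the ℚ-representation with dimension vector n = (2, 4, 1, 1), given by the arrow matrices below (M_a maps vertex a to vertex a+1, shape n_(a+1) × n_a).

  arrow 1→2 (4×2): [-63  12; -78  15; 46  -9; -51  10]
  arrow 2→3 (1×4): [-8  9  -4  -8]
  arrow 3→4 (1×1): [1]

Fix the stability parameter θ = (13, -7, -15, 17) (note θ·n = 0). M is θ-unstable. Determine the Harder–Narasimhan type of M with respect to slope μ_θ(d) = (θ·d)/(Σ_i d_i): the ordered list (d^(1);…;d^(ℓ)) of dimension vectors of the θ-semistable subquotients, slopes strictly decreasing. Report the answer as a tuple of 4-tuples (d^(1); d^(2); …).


Barcode: M ≅ I[1,2], I[1,4], I[2,2]^2. HN layers by μ_θ (4 steps, strictly decreasing):
  μ^(1)=17; μ^(2)=3; μ^(3)=-3; μ^(4)=-7

((0, 0, 0, 1); (1, 1, 0, 0); (1, 1, 1, 0); (0, 2, 0, 0))


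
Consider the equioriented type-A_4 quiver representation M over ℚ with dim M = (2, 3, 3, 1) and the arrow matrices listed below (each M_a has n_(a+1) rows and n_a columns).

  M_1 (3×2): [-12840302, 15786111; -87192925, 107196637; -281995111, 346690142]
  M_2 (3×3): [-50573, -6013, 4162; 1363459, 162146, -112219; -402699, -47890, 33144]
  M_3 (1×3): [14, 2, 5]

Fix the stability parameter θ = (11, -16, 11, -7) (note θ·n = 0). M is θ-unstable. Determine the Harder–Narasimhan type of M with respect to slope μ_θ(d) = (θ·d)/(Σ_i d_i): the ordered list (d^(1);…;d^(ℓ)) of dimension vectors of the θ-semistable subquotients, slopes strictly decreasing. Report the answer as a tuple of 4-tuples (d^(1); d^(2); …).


Barcode: M ≅ I[1,3], I[1,4], I[2,3]. HN layers by μ_θ (4 steps, strictly decreasing):
  μ^(1)=11; μ^(2)=2; μ^(3)=-5/2; μ^(4)=-16

((0, 0, 2, 0); (0, 0, 1, 1); (2, 2, 0, 0); (0, 1, 0, 0))


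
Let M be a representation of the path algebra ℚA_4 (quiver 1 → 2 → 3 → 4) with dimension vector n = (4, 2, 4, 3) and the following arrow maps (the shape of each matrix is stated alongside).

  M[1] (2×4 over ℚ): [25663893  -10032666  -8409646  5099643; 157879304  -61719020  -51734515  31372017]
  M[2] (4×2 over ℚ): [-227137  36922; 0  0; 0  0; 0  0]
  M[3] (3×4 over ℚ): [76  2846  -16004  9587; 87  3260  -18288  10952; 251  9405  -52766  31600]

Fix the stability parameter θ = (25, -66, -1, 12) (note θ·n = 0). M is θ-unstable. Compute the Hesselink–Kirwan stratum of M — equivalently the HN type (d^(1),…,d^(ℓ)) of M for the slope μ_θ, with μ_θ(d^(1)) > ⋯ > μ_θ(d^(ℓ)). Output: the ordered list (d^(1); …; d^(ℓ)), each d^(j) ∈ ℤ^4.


Via rank(M_{q-1}∘⋯∘M_p): M ≅ I[1,1]^2, I[1,2], I[1,4], I[3,3], I[3,4]^2.
μ_θ-semistable layers: μ^(1)=25; μ^(2)=12; μ^(3)=-1; μ^(4)=-41/2

((2, 0, 0, 0); (0, 0, 0, 3); (0, 0, 4, 0); (2, 2, 0, 0))


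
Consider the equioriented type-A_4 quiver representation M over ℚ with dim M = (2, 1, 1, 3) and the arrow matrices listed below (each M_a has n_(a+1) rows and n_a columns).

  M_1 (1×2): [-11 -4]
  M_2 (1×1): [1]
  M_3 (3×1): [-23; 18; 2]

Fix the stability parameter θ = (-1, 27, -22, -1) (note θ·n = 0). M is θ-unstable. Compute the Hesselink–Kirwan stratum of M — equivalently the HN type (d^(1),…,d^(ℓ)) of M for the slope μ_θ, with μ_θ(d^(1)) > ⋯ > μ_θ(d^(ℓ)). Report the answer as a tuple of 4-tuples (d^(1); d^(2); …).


Via rank(M_{q-1}∘⋯∘M_p): M ≅ I[1,1], I[1,4], I[4,4]^2.
μ_θ-semistable layers: μ^(1)=4/3; μ^(2)=-1

((0, 1, 1, 1); (2, 0, 0, 2))


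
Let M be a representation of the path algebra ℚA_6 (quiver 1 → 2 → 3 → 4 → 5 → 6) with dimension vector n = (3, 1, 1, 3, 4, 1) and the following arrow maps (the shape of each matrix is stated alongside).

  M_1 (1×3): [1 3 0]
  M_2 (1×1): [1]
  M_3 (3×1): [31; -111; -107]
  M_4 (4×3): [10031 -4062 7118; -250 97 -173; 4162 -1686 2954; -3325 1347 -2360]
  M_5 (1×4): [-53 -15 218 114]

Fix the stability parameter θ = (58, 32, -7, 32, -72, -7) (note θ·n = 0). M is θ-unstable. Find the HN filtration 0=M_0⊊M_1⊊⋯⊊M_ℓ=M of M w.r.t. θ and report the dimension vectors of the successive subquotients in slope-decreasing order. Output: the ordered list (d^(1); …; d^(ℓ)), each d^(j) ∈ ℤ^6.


Interval decomposition of M: I[1,1]^2, I[1,6], I[4,5]^2, I[5,5].
HN type (ℓ=4): μ^(1)=58; μ^(2)=6; μ^(3)=-20; μ^(4)=-72

((2, 0, 0, 0, 0, 0); (1, 1, 1, 1, 1, 1); (0, 0, 0, 2, 2, 0); (0, 0, 0, 0, 1, 0))


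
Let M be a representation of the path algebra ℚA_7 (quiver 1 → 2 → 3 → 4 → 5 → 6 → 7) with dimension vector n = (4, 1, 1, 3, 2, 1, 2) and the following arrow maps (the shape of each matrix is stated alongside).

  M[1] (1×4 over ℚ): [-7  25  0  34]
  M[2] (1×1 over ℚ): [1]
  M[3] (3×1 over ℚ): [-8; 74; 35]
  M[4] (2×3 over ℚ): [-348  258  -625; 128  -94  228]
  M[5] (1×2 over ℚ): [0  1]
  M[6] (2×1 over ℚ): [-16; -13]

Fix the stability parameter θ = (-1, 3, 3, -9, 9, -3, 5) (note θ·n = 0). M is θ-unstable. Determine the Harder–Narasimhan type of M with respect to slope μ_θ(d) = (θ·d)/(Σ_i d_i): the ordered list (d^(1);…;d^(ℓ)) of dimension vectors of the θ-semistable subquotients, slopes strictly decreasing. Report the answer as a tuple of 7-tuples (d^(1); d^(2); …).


Interval decomposition of M: I[1,1]^3, I[1,5], I[4,4], I[4,7], I[7,7].
HN type (ℓ=5): μ^(1)=9; μ^(2)=5; μ^(3)=3; μ^(4)=-1; μ^(5)=-9

((0, 0, 0, 0, 1, 0, 0); (0, 0, 0, 0, 0, 0, 2); (0, 0, 0, 0, 1, 1, 0); (4, 1, 1, 1, 0, 0, 0); (0, 0, 0, 2, 0, 0, 0))


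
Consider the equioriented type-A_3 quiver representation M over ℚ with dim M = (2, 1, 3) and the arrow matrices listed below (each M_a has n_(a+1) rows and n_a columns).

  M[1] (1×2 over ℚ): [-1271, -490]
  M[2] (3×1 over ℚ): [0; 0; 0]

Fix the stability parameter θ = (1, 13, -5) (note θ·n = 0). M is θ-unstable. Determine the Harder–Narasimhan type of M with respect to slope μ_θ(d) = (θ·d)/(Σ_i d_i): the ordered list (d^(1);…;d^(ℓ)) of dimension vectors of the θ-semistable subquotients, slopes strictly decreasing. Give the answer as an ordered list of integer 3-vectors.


Interval decomposition of M: I[1,1], I[1,2], I[3,3]^3.
HN type (ℓ=3): μ^(1)=13; μ^(2)=1; μ^(3)=-5

((0, 1, 0); (2, 0, 0); (0, 0, 3))


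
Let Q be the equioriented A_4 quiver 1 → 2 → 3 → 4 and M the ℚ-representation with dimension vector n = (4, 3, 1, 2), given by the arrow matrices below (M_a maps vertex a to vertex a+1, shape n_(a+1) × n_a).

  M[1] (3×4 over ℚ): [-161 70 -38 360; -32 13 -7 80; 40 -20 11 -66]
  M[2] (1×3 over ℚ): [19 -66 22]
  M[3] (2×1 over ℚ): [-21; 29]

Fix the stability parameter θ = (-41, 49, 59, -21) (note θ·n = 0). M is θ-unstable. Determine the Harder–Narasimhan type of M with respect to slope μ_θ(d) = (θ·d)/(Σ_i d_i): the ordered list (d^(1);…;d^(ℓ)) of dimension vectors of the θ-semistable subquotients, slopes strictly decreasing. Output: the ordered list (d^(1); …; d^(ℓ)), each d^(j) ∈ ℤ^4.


Barcode: M ≅ I[1,1], I[1,2]^2, I[1,4], I[4,4]. HN layers by μ_θ (4 steps, strictly decreasing):
  μ^(1)=49; μ^(2)=29; μ^(3)=-21; μ^(4)=-41

((0, 2, 0, 0); (0, 1, 1, 1); (0, 0, 0, 1); (4, 0, 0, 0))


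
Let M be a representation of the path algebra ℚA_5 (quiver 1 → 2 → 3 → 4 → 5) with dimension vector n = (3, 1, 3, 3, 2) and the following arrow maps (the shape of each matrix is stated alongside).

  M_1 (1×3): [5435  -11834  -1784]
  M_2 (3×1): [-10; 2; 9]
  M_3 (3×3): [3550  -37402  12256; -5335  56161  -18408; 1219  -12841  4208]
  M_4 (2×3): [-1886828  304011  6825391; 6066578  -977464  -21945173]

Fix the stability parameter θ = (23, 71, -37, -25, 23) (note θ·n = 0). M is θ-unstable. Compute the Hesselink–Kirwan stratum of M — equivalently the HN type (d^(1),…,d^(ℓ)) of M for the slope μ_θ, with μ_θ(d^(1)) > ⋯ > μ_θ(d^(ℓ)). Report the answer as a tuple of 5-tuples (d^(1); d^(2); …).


Barcode: M ≅ I[1,1]^2, I[1,3], I[3,5]^2, I[4,4]. HN layers by μ_θ (4 steps, strictly decreasing):
  μ^(1)=23; μ^(2)=19; μ^(3)=-25; μ^(4)=-37

((2, 0, 0, 0, 2); (1, 1, 1, 0, 0); (0, 0, 0, 3, 0); (0, 0, 2, 0, 0))


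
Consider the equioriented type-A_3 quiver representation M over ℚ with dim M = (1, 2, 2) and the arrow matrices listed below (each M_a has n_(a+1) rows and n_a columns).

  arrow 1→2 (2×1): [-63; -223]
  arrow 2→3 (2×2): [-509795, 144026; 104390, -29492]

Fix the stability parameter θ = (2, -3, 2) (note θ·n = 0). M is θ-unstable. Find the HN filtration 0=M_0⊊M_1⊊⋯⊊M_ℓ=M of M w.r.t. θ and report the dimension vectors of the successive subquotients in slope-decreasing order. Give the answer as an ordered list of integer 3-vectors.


Via rank(M_{q-1}∘⋯∘M_p): M ≅ I[1,3], I[2,2], I[3,3].
μ_θ-semistable layers: μ^(1)=2; μ^(2)=-1/2; μ^(3)=-3

((0, 0, 2); (1, 1, 0); (0, 1, 0))


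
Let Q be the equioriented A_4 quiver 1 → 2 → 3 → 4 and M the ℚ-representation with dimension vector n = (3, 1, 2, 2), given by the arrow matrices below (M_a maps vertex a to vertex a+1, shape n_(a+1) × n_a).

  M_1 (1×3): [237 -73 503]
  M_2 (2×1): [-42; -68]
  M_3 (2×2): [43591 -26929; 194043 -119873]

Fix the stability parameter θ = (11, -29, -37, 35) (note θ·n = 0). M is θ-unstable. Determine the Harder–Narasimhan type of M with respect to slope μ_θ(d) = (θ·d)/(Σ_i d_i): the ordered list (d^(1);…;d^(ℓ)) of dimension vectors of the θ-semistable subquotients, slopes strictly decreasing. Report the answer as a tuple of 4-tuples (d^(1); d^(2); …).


Interval decomposition of M: I[1,1]^2, I[1,4], I[3,4].
HN type (ℓ=4): μ^(1)=35; μ^(2)=11; μ^(3)=-55/3; μ^(4)=-37

((0, 0, 0, 2); (2, 0, 0, 0); (1, 1, 1, 0); (0, 0, 1, 0))


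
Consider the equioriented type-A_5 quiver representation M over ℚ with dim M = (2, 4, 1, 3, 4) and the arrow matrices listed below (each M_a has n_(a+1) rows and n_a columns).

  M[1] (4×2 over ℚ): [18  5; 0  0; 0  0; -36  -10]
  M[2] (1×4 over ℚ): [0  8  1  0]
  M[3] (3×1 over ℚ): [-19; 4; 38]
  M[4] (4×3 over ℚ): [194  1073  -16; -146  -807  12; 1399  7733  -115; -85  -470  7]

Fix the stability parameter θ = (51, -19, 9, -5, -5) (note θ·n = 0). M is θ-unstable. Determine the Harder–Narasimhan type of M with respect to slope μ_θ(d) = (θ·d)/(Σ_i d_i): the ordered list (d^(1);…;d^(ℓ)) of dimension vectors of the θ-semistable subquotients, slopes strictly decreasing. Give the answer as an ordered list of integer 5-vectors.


Interval decomposition of M: I[1,1], I[1,2], I[2,2]^2, I[2,5], I[4,4], I[4,5], I[5,5]^2.
HN type (ℓ=5): μ^(1)=51; μ^(2)=16; μ^(3)=-1/3; μ^(4)=-5; μ^(5)=-19

((1, 0, 0, 0, 0); (1, 1, 0, 0, 0); (0, 0, 1, 1, 1); (0, 0, 0, 2, 3); (0, 3, 0, 0, 0))


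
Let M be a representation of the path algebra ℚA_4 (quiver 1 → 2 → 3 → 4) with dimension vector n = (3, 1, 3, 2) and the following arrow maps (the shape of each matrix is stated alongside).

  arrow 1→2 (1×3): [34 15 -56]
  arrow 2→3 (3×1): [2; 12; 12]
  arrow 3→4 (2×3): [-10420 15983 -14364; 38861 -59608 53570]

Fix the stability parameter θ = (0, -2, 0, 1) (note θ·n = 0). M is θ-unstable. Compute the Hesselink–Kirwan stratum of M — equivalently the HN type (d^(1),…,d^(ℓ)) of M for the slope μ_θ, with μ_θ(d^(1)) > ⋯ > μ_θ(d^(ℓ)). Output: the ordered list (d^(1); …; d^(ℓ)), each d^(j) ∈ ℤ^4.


Interval decomposition of M: I[1,1]^2, I[1,4], I[3,3], I[3,4].
HN type (ℓ=3): μ^(1)=1; μ^(2)=0; μ^(3)=-1

((0, 0, 0, 2); (2, 0, 3, 0); (1, 1, 0, 0))


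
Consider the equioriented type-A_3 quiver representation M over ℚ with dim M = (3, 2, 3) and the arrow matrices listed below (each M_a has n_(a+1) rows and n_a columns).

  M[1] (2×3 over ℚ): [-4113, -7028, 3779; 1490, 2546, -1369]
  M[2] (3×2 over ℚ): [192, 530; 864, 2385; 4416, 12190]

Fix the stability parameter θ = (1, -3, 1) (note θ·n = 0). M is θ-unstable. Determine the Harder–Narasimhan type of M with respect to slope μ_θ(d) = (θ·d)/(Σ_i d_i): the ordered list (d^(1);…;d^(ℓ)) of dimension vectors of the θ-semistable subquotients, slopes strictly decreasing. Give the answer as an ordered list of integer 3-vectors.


Interval decomposition of M: I[1,1], I[1,2], I[1,3], I[3,3]^2.
HN type (ℓ=2): μ^(1)=1; μ^(2)=-1

((1, 0, 3); (2, 2, 0))


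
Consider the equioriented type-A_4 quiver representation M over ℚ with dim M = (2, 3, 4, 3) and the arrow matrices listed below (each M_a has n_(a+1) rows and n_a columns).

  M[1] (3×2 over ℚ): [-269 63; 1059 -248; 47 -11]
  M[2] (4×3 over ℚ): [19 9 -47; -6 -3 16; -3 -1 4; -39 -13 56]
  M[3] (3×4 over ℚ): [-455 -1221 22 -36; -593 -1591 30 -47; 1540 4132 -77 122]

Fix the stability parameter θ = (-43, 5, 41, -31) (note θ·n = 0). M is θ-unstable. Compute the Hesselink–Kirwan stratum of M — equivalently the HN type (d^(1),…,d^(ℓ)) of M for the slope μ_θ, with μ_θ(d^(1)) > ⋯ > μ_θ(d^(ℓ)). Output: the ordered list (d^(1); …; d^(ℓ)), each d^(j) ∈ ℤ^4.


Interval decomposition of M: I[1,4]^2, I[2,3], I[3,4].
HN type (ℓ=3): μ^(1)=41; μ^(2)=5; μ^(3)=-43

((0, 0, 1, 0); (0, 3, 3, 3); (2, 0, 0, 0))


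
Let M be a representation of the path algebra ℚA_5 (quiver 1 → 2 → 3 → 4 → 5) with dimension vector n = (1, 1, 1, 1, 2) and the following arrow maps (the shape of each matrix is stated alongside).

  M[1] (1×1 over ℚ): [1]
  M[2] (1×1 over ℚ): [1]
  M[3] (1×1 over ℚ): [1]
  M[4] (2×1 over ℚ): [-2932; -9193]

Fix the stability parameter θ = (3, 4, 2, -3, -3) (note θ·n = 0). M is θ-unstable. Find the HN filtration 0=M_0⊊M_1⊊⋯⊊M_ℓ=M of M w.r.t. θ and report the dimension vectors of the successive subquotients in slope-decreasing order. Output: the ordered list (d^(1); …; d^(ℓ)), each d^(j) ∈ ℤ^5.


Via rank(M_{q-1}∘⋯∘M_p): M ≅ I[1,5], I[5,5].
μ_θ-semistable layers: μ^(1)=3/5; μ^(2)=-3

((1, 1, 1, 1, 1); (0, 0, 0, 0, 1))


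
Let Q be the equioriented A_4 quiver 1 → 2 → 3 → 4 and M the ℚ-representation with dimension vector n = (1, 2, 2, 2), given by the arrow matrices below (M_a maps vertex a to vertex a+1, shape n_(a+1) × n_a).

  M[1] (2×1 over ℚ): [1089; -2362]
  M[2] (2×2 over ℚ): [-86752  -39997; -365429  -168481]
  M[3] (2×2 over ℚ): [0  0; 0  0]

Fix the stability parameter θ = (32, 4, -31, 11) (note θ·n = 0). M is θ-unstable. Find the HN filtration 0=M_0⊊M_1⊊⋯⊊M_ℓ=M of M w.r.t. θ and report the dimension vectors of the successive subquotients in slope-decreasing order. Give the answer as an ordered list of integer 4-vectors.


Interval decomposition of M: I[1,3], I[2,3], I[4,4]^2.
HN type (ℓ=3): μ^(1)=11; μ^(2)=5/3; μ^(3)=-27/2

((0, 0, 0, 2); (1, 1, 1, 0); (0, 1, 1, 0))


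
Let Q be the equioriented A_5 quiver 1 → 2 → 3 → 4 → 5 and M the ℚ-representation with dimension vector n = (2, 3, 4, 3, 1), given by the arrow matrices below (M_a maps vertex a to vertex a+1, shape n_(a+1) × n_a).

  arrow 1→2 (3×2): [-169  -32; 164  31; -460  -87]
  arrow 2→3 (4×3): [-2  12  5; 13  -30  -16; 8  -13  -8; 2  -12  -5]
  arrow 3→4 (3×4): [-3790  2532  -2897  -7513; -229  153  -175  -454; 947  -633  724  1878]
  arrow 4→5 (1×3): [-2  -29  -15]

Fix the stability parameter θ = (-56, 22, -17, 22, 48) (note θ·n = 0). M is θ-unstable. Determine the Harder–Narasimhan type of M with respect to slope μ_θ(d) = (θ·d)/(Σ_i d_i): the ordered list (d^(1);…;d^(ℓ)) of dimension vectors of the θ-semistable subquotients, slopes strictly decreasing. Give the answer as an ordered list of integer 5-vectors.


Barcode: M ≅ I[1,4], I[1,5], I[2,4], I[3,3]. HN layers by μ_θ (5 steps, strictly decreasing):
  μ^(1)=48; μ^(2)=22; μ^(3)=5/2; μ^(4)=-17; μ^(5)=-56

((0, 0, 0, 0, 1); (0, 0, 0, 3, 0); (0, 3, 3, 0, 0); (0, 0, 1, 0, 0); (2, 0, 0, 0, 0))


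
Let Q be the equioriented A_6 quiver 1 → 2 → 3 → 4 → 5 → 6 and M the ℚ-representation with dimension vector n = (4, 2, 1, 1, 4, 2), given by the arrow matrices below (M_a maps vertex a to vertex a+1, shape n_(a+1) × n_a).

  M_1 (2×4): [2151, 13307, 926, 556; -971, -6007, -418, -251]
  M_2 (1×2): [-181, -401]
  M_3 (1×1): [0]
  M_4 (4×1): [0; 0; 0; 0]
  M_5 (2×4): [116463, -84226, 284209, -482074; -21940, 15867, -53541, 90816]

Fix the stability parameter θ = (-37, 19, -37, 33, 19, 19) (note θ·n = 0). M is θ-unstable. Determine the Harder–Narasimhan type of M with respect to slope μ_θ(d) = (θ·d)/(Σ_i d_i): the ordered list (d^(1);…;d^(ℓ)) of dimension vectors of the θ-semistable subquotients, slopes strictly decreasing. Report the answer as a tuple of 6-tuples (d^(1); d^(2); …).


Barcode: M ≅ I[1,1]^2, I[1,2], I[1,3], I[4,4], I[5,5]^2, I[5,6]^2. HN layers by μ_θ (4 steps, strictly decreasing):
  μ^(1)=33; μ^(2)=19; μ^(3)=-9; μ^(4)=-37

((0, 0, 0, 1, 0, 0); (0, 1, 0, 0, 4, 2); (0, 1, 1, 0, 0, 0); (4, 0, 0, 0, 0, 0))


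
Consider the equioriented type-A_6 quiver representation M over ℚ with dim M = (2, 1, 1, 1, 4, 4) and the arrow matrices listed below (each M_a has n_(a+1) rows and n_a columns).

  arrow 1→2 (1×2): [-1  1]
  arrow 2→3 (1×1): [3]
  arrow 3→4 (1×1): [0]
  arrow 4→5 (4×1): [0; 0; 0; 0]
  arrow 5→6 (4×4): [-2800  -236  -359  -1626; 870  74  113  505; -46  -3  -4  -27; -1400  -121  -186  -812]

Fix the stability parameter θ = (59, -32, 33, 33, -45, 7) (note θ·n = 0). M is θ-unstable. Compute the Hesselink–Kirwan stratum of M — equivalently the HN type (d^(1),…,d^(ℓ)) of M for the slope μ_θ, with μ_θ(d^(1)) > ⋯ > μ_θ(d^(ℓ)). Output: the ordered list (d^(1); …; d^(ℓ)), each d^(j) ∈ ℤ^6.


Interval decomposition of M: I[1,1], I[1,3], I[4,4], I[5,5], I[5,6]^3, I[6,6].
HN type (ℓ=5): μ^(1)=59; μ^(2)=33; μ^(3)=27/2; μ^(4)=7; μ^(5)=-45

((1, 0, 0, 0, 0, 0); (0, 0, 1, 1, 0, 0); (1, 1, 0, 0, 0, 0); (0, 0, 0, 0, 0, 4); (0, 0, 0, 0, 4, 0))


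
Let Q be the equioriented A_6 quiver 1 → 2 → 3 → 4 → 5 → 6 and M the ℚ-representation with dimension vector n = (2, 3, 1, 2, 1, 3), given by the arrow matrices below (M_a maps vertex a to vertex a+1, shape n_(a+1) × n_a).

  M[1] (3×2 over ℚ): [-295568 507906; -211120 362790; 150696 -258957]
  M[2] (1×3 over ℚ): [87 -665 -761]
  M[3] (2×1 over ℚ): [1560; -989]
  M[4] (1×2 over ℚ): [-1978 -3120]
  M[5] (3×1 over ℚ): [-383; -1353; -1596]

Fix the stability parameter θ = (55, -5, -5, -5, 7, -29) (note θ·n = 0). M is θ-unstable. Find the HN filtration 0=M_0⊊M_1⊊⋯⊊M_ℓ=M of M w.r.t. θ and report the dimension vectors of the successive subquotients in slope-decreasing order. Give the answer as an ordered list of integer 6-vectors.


Via rank(M_{q-1}∘⋯∘M_p): M ≅ I[1,1], I[1,4], I[2,2]^2, I[4,6], I[6,6]^2.
μ_θ-semistable layers: μ^(1)=55; μ^(2)=10; μ^(3)=-5; μ^(4)=-9; μ^(5)=-29

((1, 0, 0, 0, 0, 0); (1, 1, 1, 1, 0, 0); (0, 2, 0, 0, 0, 0); (0, 0, 0, 1, 1, 1); (0, 0, 0, 0, 0, 2))


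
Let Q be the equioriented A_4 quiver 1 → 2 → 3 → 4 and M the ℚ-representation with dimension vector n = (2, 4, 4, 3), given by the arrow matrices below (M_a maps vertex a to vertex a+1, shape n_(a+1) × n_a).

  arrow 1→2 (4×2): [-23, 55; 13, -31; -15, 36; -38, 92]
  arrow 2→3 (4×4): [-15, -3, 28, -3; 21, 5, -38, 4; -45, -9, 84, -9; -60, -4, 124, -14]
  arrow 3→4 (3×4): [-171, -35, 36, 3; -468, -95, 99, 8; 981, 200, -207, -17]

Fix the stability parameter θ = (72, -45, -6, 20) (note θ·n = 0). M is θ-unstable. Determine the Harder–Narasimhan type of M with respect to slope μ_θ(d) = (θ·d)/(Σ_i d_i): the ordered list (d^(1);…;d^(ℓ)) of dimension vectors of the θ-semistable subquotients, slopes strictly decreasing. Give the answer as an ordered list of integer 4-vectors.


Via rank(M_{q-1}∘⋯∘M_p): M ≅ I[1,2]^2, I[2,3], I[2,4], I[3,3], I[3,4], I[4,4].
μ_θ-semistable layers: μ^(1)=20; μ^(2)=27/2; μ^(3)=-6; μ^(4)=-45

((0, 0, 0, 3); (2, 2, 0, 0); (0, 0, 4, 0); (0, 2, 0, 0))


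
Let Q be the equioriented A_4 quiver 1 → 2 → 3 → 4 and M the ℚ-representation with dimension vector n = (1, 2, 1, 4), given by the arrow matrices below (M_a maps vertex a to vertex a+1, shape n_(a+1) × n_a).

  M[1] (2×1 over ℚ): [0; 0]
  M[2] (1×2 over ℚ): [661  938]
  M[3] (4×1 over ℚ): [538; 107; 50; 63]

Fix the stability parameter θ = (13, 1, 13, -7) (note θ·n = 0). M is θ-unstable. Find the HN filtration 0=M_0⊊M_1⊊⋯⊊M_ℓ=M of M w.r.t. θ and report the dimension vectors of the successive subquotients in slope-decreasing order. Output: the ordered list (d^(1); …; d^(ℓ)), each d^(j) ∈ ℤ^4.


Barcode: M ≅ I[1,1], I[2,2], I[2,4], I[4,4]^3. HN layers by μ_θ (4 steps, strictly decreasing):
  μ^(1)=13; μ^(2)=3; μ^(3)=1; μ^(4)=-7

((1, 0, 0, 0); (0, 0, 1, 1); (0, 2, 0, 0); (0, 0, 0, 3))


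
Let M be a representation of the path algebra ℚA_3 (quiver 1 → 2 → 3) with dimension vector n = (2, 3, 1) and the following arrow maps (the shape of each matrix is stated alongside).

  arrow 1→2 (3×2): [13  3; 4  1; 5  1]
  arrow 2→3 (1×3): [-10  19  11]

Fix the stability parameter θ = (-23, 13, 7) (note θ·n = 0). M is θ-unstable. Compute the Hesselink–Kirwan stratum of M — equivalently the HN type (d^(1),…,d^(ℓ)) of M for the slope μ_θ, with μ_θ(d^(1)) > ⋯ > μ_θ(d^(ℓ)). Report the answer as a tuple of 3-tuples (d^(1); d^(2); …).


Interval decomposition of M: I[1,2], I[1,3], I[2,2].
HN type (ℓ=3): μ^(1)=13; μ^(2)=10; μ^(3)=-23

((0, 2, 0); (0, 1, 1); (2, 0, 0))


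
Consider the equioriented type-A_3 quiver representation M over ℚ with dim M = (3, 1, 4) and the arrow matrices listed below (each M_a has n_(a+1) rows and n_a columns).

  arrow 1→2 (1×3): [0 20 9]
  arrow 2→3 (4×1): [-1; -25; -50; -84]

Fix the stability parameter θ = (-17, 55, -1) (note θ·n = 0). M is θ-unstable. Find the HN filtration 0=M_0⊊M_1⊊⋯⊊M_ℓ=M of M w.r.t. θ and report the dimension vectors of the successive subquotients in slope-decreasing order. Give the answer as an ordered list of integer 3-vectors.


Barcode: M ≅ I[1,1]^2, I[1,3], I[3,3]^3. HN layers by μ_θ (3 steps, strictly decreasing):
  μ^(1)=27; μ^(2)=-1; μ^(3)=-17

((0, 1, 1); (0, 0, 3); (3, 0, 0))


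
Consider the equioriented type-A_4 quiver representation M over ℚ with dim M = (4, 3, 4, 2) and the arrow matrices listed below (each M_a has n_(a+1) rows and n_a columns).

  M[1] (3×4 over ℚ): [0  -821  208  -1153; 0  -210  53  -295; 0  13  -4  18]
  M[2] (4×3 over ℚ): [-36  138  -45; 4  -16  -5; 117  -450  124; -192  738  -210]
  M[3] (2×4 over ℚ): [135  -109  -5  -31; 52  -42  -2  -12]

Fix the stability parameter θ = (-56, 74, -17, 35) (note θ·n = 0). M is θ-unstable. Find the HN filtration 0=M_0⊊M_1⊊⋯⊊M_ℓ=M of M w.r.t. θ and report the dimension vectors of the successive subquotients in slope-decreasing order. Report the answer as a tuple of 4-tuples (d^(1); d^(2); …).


Via rank(M_{q-1}∘⋯∘M_p): M ≅ I[1,1], I[1,3], I[1,4]^2, I[3,3].
μ_θ-semistable layers: μ^(1)=35; μ^(2)=57/2; μ^(3)=-17; μ^(4)=-56

((0, 0, 0, 2); (0, 3, 3, 0); (0, 0, 1, 0); (4, 0, 0, 0))


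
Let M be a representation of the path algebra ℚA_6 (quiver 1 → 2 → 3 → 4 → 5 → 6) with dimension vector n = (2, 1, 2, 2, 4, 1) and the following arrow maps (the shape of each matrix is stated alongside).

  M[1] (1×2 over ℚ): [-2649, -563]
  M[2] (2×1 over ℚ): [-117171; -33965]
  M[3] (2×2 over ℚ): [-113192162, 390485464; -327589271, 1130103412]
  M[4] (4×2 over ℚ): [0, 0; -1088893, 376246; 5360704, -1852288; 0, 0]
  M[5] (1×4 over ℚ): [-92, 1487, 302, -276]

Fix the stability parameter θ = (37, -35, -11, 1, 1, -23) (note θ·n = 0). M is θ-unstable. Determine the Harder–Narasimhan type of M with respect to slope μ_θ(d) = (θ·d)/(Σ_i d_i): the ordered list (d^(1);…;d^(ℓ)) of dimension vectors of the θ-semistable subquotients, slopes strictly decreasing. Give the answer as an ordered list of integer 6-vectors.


Interval decomposition of M: I[1,1], I[1,4], I[3,3], I[4,6], I[5,5]^3.
HN type (ℓ=5): μ^(1)=37; μ^(2)=1; μ^(3)=-3; μ^(4)=-7; μ^(5)=-11

((1, 0, 0, 0, 0, 0); (0, 0, 0, 1, 3, 0); (1, 1, 1, 0, 0, 0); (0, 0, 0, 1, 1, 1); (0, 0, 1, 0, 0, 0))


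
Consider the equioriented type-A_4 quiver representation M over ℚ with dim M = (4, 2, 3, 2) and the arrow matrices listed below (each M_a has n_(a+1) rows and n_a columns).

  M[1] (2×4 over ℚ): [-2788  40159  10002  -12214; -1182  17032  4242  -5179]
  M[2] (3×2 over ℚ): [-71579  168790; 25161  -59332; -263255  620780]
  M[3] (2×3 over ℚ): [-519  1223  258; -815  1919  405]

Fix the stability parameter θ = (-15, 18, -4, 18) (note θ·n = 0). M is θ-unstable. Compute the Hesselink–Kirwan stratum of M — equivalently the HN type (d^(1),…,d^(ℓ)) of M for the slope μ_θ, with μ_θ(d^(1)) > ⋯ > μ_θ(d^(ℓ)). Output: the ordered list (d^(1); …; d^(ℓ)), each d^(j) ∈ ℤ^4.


Interval decomposition of M: I[1,1]^2, I[1,4]^2, I[3,3].
HN type (ℓ=4): μ^(1)=18; μ^(2)=7; μ^(3)=-4; μ^(4)=-15

((0, 0, 0, 2); (0, 2, 2, 0); (0, 0, 1, 0); (4, 0, 0, 0))
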